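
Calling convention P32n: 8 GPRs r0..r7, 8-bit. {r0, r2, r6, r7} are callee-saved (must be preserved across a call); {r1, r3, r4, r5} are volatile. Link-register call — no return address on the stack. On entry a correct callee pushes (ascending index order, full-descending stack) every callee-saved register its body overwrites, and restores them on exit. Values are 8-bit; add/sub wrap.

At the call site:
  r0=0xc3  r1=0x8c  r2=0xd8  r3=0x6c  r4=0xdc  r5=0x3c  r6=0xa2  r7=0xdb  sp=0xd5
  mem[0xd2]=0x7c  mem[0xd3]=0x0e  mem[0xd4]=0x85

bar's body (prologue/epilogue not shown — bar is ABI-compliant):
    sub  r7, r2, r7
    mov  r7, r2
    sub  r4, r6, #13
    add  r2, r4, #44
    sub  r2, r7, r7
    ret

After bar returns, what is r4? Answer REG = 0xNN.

REG = 0x95

prologue: push r2 -> mem[0xd4]=0xd8, sp=0xd4
prologue: push r7 -> mem[0xd3]=0xdb, sp=0xd3
body[0] sub  r7, r2, r7 -> r7=0xfd
body[1] mov  r7, r2 -> r7=0xd8
body[2] sub  r4, r6, #13 -> r4=0x95
body[3] add  r2, r4, #44 -> r2=0xc1
body[4] sub  r2, r7, r7 -> r2=0x00
epilogue: pop r7=0xdb, sp=0xd4
epilogue: pop r2=0xd8, sp=0xd5
r4 is caller-saved -> body value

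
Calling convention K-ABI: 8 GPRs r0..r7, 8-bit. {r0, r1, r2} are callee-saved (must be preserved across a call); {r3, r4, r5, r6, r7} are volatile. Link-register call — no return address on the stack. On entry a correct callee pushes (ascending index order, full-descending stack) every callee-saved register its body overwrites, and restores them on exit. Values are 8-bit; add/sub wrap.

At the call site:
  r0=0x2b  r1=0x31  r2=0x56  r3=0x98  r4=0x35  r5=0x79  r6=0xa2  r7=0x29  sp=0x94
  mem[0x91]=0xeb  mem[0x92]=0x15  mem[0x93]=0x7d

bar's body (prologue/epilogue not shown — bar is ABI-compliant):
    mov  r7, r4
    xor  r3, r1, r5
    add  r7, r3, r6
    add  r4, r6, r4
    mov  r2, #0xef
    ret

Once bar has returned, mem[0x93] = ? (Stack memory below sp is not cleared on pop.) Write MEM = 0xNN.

MEM = 0x56

prologue: push r2 -> mem[0x93]=0x56, sp=0x93
body[0] mov  r7, r4 -> r7=0x35
body[1] xor  r3, r1, r5 -> r3=0x48
body[2] add  r7, r3, r6 -> r7=0xea
body[3] add  r4, r6, r4 -> r4=0xd7
body[4] mov  r2, #0xef -> r2=0xef
epilogue: pop r2=0x56, sp=0x94
prologue pushed ['r2'] at ['0x93']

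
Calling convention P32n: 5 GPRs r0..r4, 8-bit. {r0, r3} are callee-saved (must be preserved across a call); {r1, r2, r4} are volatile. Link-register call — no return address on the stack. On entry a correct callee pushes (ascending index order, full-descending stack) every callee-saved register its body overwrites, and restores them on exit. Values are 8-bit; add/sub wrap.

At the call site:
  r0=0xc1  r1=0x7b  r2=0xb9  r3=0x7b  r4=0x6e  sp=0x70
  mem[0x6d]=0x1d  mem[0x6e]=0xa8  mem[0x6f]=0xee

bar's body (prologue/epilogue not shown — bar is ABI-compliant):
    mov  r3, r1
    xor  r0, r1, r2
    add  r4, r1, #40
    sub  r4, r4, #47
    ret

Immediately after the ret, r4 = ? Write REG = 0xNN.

REG = 0x74

prologue: push r0 -> mem[0x6f]=0xc1, sp=0x6f
prologue: push r3 -> mem[0x6e]=0x7b, sp=0x6e
body[0] mov  r3, r1 -> r3=0x7b
body[1] xor  r0, r1, r2 -> r0=0xc2
body[2] add  r4, r1, #40 -> r4=0xa3
body[3] sub  r4, r4, #47 -> r4=0x74
epilogue: pop r3=0x7b, sp=0x6f
epilogue: pop r0=0xc1, sp=0x70
r4 is caller-saved -> body value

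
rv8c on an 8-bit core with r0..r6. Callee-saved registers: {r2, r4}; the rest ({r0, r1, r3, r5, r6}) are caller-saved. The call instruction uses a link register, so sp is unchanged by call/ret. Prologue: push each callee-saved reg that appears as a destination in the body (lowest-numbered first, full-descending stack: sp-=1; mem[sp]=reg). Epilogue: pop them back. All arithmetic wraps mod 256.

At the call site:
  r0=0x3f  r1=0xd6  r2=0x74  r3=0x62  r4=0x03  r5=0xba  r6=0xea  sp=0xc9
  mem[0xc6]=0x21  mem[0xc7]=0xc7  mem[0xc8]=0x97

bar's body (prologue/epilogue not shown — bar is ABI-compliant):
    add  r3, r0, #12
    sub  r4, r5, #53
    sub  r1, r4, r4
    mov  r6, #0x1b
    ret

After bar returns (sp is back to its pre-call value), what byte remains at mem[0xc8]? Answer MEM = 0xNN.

MEM = 0x03

prologue: push r4 → mem[0xc8]=0x03, sp=0xc8
body[0] add  r3, r0, #12 → r3=0x4b
body[1] sub  r4, r5, #53 → r4=0x85
body[2] sub  r1, r4, r4 → r1=0x00
body[3] mov  r6, #0x1b → r6=0x1b
epilogue: pop r4=0x03, sp=0xc9
prologue pushed ['r4'] at ['0xc8']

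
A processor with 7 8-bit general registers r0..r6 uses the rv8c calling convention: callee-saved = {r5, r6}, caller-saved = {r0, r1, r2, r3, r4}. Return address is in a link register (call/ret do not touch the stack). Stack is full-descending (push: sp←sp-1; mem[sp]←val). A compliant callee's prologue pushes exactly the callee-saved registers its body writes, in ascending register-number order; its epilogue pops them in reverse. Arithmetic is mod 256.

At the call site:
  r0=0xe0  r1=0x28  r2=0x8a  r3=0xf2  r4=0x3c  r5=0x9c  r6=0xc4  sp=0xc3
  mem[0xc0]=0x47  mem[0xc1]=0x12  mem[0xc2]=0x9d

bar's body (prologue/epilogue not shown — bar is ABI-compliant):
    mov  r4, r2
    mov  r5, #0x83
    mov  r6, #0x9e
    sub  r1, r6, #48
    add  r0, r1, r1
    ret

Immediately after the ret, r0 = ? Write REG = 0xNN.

REG = 0xdc

prologue: push r5 → mem[0xc2]=0x9c, sp=0xc2
prologue: push r6 → mem[0xc1]=0xc4, sp=0xc1
body[0] mov  r4, r2 → r4=0x8a
body[1] mov  r5, #0x83 → r5=0x83
body[2] mov  r6, #0x9e → r6=0x9e
body[3] sub  r1, r6, #48 → r1=0x6e
body[4] add  r0, r1, r1 → r0=0xdc
epilogue: pop r6=0xc4, sp=0xc2
epilogue: pop r5=0x9c, sp=0xc3
r0 is caller-saved → body value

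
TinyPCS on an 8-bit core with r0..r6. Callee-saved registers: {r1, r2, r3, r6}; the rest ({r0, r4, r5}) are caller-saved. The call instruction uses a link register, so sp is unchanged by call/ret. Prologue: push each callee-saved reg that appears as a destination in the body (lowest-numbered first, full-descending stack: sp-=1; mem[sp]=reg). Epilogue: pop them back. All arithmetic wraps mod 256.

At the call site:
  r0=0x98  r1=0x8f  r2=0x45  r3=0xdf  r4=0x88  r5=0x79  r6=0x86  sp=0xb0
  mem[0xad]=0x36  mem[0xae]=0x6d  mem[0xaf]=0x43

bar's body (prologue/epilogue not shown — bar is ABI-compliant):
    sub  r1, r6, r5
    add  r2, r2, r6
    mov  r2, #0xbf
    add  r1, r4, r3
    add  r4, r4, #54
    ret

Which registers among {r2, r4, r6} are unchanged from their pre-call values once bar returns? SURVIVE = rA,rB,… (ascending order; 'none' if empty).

prologue: push r1 -> mem[0xaf]=0x8f, sp=0xaf
prologue: push r2 -> mem[0xae]=0x45, sp=0xae
body[0] sub  r1, r6, r5 -> r1=0x0d
body[1] add  r2, r2, r6 -> r2=0xcb
body[2] mov  r2, #0xbf -> r2=0xbf
body[3] add  r1, r4, r3 -> r1=0x67
body[4] add  r4, r4, #54 -> r4=0xbe
epilogue: pop r2=0x45, sp=0xaf
epilogue: pop r1=0x8f, sp=0xb0
r2: callee-saved, written=True
r4: caller-saved, written=True
r6: callee-saved, written=False

SURVIVE = r2,r6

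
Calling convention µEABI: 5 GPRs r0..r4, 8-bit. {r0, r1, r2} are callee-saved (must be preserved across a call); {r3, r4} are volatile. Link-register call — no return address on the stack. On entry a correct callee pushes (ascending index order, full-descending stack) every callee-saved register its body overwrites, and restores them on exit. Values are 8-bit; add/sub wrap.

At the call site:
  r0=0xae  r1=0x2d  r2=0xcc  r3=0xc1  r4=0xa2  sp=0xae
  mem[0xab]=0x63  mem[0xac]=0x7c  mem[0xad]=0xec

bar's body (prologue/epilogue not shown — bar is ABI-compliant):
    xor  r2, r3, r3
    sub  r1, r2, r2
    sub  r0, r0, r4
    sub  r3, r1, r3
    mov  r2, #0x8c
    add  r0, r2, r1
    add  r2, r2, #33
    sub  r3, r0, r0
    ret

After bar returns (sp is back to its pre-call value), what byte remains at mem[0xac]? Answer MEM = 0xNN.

prologue: push r0 → mem[0xad]=0xae, sp=0xad
prologue: push r1 → mem[0xac]=0x2d, sp=0xac
prologue: push r2 → mem[0xab]=0xcc, sp=0xab
body[0] xor  r2, r3, r3 → r2=0x00
body[1] sub  r1, r2, r2 → r1=0x00
body[2] sub  r0, r0, r4 → r0=0x0c
body[3] sub  r3, r1, r3 → r3=0x3f
body[4] mov  r2, #0x8c → r2=0x8c
body[5] add  r0, r2, r1 → r0=0x8c
body[6] add  r2, r2, #33 → r2=0xad
body[7] sub  r3, r0, r0 → r3=0x00
epilogue: pop r2=0xcc, sp=0xac
epilogue: pop r1=0x2d, sp=0xad
epilogue: pop r0=0xae, sp=0xae
prologue pushed ['r0', 'r1', 'r2'] at ['0xad', '0xac', '0xab']

MEM = 0x2d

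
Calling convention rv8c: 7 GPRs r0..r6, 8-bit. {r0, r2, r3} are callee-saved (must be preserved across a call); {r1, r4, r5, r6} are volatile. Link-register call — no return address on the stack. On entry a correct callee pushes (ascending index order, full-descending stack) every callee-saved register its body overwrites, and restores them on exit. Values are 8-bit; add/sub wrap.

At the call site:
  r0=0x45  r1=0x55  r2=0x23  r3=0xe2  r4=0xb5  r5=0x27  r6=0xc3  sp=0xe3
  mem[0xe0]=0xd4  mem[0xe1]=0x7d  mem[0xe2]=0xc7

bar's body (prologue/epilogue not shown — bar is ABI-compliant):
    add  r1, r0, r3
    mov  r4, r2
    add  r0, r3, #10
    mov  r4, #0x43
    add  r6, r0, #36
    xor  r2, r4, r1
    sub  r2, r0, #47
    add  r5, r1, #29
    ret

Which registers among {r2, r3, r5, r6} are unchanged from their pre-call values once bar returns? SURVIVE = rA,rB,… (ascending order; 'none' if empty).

prologue: push r0 -> mem[0xe2]=0x45, sp=0xe2
prologue: push r2 -> mem[0xe1]=0x23, sp=0xe1
body[0] add  r1, r0, r3 -> r1=0x27
body[1] mov  r4, r2 -> r4=0x23
body[2] add  r0, r3, #10 -> r0=0xec
body[3] mov  r4, #0x43 -> r4=0x43
body[4] add  r6, r0, #36 -> r6=0x10
body[5] xor  r2, r4, r1 -> r2=0x64
body[6] sub  r2, r0, #47 -> r2=0xbd
body[7] add  r5, r1, #29 -> r5=0x44
epilogue: pop r2=0x23, sp=0xe2
epilogue: pop r0=0x45, sp=0xe3
r2: callee-saved, written=True
r3: callee-saved, written=False
r5: caller-saved, written=True
r6: caller-saved, written=True

SURVIVE = r2,r3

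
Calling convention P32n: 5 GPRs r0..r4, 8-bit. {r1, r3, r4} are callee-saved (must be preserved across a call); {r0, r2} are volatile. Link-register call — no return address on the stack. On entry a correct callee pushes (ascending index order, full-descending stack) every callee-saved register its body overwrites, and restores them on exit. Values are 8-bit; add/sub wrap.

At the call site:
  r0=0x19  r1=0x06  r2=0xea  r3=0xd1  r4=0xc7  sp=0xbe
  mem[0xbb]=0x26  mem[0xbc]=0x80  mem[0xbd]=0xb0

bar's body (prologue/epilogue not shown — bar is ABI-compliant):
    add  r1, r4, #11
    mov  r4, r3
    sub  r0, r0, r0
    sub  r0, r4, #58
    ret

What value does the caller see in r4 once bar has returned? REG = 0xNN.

prologue: push r1 -> mem[0xbd]=0x06, sp=0xbd
prologue: push r4 -> mem[0xbc]=0xc7, sp=0xbc
body[0] add  r1, r4, #11 -> r1=0xd2
body[1] mov  r4, r3 -> r4=0xd1
body[2] sub  r0, r0, r0 -> r0=0x00
body[3] sub  r0, r4, #58 -> r0=0x97
epilogue: pop r4=0xc7, sp=0xbd
epilogue: pop r1=0x06, sp=0xbe
r4 is callee-saved -> restored

REG = 0xc7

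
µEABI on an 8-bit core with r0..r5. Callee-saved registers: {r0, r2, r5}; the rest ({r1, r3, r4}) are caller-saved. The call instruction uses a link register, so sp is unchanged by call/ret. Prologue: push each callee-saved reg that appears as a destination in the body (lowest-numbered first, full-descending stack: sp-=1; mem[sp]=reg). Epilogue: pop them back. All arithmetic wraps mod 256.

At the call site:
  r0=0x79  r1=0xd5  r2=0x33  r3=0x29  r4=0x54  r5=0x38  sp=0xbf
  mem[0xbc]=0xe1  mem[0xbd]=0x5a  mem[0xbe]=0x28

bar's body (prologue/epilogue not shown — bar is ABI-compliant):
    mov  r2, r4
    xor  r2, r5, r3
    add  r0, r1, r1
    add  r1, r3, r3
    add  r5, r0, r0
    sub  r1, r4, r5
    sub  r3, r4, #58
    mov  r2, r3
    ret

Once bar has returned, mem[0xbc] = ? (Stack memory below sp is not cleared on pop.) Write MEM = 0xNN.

prologue: push r0 -> mem[0xbe]=0x79, sp=0xbe
prologue: push r2 -> mem[0xbd]=0x33, sp=0xbd
prologue: push r5 -> mem[0xbc]=0x38, sp=0xbc
body[0] mov  r2, r4 -> r2=0x54
body[1] xor  r2, r5, r3 -> r2=0x11
body[2] add  r0, r1, r1 -> r0=0xaa
body[3] add  r1, r3, r3 -> r1=0x52
body[4] add  r5, r0, r0 -> r5=0x54
body[5] sub  r1, r4, r5 -> r1=0x00
body[6] sub  r3, r4, #58 -> r3=0x1a
body[7] mov  r2, r3 -> r2=0x1a
epilogue: pop r5=0x38, sp=0xbd
epilogue: pop r2=0x33, sp=0xbe
epilogue: pop r0=0x79, sp=0xbf
prologue pushed ['r0', 'r2', 'r5'] at ['0xbe', '0xbd', '0xbc']

MEM = 0x38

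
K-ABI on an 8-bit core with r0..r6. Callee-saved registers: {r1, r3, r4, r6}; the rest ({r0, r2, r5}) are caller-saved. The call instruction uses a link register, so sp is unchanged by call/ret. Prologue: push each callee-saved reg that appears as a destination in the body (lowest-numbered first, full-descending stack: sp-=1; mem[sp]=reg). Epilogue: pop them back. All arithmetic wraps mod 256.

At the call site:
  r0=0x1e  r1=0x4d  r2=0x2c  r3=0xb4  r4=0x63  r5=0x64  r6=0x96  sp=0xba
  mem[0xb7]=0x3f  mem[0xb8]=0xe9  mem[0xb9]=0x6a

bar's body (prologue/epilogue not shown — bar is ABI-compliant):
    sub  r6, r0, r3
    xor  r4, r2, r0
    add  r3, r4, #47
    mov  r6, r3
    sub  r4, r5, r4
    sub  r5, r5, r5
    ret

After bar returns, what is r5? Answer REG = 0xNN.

REG = 0x00

prologue: push r3 -> mem[0xb9]=0xb4, sp=0xb9
prologue: push r4 -> mem[0xb8]=0x63, sp=0xb8
prologue: push r6 -> mem[0xb7]=0x96, sp=0xb7
body[0] sub  r6, r0, r3 -> r6=0x6a
body[1] xor  r4, r2, r0 -> r4=0x32
body[2] add  r3, r4, #47 -> r3=0x61
body[3] mov  r6, r3 -> r6=0x61
body[4] sub  r4, r5, r4 -> r4=0x32
body[5] sub  r5, r5, r5 -> r5=0x00
epilogue: pop r6=0x96, sp=0xb8
epilogue: pop r4=0x63, sp=0xb9
epilogue: pop r3=0xb4, sp=0xba
r5 is caller-saved -> body value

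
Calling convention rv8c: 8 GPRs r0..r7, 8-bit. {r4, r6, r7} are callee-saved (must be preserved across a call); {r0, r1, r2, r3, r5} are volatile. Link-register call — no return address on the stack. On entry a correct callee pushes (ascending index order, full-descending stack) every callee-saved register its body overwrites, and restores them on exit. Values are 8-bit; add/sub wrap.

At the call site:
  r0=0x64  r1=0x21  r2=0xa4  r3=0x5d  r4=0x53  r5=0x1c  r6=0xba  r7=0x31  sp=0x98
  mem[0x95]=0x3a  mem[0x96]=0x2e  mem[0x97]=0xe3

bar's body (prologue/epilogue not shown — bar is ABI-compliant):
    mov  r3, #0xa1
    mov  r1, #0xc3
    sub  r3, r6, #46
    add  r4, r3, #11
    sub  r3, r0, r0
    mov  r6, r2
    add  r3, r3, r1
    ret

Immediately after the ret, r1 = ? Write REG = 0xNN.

prologue: push r4 → mem[0x97]=0x53, sp=0x97
prologue: push r6 → mem[0x96]=0xba, sp=0x96
body[0] mov  r3, #0xa1 → r3=0xa1
body[1] mov  r1, #0xc3 → r1=0xc3
body[2] sub  r3, r6, #46 → r3=0x8c
body[3] add  r4, r3, #11 → r4=0x97
body[4] sub  r3, r0, r0 → r3=0x00
body[5] mov  r6, r2 → r6=0xa4
body[6] add  r3, r3, r1 → r3=0xc3
epilogue: pop r6=0xba, sp=0x97
epilogue: pop r4=0x53, sp=0x98
r1 is caller-saved → body value

REG = 0xc3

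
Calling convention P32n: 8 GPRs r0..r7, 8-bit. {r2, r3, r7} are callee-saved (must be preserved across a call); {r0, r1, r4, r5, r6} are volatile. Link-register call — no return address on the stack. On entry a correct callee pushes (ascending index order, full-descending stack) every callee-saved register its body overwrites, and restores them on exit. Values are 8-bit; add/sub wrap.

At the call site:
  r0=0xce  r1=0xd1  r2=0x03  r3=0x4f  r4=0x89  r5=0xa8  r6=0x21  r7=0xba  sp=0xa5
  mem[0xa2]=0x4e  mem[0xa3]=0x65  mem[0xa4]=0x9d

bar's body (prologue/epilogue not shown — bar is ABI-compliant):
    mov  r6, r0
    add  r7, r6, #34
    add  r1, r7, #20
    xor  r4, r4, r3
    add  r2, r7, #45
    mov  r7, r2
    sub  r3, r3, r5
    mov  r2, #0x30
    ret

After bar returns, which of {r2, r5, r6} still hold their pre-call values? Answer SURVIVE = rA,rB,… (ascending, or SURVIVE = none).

prologue: push r2 → mem[0xa4]=0x03, sp=0xa4
prologue: push r3 → mem[0xa3]=0x4f, sp=0xa3
prologue: push r7 → mem[0xa2]=0xba, sp=0xa2
body[0] mov  r6, r0 → r6=0xce
body[1] add  r7, r6, #34 → r7=0xf0
body[2] add  r1, r7, #20 → r1=0x04
body[3] xor  r4, r4, r3 → r4=0xc6
body[4] add  r2, r7, #45 → r2=0x1d
body[5] mov  r7, r2 → r7=0x1d
body[6] sub  r3, r3, r5 → r3=0xa7
body[7] mov  r2, #0x30 → r2=0x30
epilogue: pop r7=0xba, sp=0xa3
epilogue: pop r3=0x4f, sp=0xa4
epilogue: pop r2=0x03, sp=0xa5
r2: callee-saved, written=True
r5: caller-saved, written=False
r6: caller-saved, written=True

SURVIVE = r2,r5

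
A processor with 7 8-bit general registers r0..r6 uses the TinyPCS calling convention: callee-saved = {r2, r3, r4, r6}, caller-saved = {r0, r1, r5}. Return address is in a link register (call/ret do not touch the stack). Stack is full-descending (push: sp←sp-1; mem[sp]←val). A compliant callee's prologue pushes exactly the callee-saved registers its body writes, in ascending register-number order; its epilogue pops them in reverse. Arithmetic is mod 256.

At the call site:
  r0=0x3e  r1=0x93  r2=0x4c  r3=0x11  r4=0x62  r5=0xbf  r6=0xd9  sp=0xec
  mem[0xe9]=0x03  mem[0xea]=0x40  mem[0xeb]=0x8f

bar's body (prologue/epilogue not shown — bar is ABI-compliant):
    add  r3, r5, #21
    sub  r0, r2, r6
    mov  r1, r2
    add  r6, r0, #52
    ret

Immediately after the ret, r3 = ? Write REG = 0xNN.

REG = 0x11

prologue: push r3 → mem[0xeb]=0x11, sp=0xeb
prologue: push r6 → mem[0xea]=0xd9, sp=0xea
body[0] add  r3, r5, #21 → r3=0xd4
body[1] sub  r0, r2, r6 → r0=0x73
body[2] mov  r1, r2 → r1=0x4c
body[3] add  r6, r0, #52 → r6=0xa7
epilogue: pop r6=0xd9, sp=0xeb
epilogue: pop r3=0x11, sp=0xec
r3 is callee-saved → restored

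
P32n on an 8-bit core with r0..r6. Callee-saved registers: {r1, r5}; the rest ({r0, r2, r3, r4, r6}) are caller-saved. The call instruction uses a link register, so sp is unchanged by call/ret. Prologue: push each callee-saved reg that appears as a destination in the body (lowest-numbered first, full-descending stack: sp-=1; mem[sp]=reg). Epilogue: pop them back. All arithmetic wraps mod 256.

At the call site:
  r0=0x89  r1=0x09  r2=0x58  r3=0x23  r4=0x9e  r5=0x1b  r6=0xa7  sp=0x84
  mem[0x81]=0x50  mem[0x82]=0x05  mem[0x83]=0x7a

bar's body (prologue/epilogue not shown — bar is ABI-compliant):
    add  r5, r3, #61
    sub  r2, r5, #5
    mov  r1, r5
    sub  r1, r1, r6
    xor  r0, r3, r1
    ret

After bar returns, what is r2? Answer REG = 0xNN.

prologue: push r1 → mem[0x83]=0x09, sp=0x83
prologue: push r5 → mem[0x82]=0x1b, sp=0x82
body[0] add  r5, r3, #61 → r5=0x60
body[1] sub  r2, r5, #5 → r2=0x5b
body[2] mov  r1, r5 → r1=0x60
body[3] sub  r1, r1, r6 → r1=0xb9
body[4] xor  r0, r3, r1 → r0=0x9a
epilogue: pop r5=0x1b, sp=0x83
epilogue: pop r1=0x09, sp=0x84
r2 is caller-saved → body value

REG = 0x5b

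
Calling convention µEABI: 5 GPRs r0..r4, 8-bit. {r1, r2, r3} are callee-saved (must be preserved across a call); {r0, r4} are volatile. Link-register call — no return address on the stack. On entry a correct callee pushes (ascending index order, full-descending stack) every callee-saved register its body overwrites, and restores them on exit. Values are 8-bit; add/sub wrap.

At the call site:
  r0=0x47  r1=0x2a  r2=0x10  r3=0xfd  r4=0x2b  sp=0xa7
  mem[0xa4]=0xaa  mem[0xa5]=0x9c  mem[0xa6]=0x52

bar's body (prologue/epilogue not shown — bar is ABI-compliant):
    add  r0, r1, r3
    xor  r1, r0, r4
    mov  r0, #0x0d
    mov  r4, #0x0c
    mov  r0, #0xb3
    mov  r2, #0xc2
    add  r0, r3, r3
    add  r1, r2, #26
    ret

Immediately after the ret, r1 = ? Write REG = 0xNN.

prologue: push r1 → mem[0xa6]=0x2a, sp=0xa6
prologue: push r2 → mem[0xa5]=0x10, sp=0xa5
body[0] add  r0, r1, r3 → r0=0x27
body[1] xor  r1, r0, r4 → r1=0x0c
body[2] mov  r0, #0x0d → r0=0x0d
body[3] mov  r4, #0x0c → r4=0x0c
body[4] mov  r0, #0xb3 → r0=0xb3
body[5] mov  r2, #0xc2 → r2=0xc2
body[6] add  r0, r3, r3 → r0=0xfa
body[7] add  r1, r2, #26 → r1=0xdc
epilogue: pop r2=0x10, sp=0xa6
epilogue: pop r1=0x2a, sp=0xa7
r1 is callee-saved → restored

REG = 0x2a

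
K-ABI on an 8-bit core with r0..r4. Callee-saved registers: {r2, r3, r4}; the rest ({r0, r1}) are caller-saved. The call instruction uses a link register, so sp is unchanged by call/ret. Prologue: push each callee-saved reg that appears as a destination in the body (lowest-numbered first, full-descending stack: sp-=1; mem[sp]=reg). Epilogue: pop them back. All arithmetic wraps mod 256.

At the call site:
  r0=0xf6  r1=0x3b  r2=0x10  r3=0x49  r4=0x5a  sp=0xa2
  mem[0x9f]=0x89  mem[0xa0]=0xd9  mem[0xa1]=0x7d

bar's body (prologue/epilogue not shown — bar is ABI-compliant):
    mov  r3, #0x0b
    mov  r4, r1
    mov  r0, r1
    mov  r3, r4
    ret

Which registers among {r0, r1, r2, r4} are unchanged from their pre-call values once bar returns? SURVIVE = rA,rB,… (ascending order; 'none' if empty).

SURVIVE = r1,r2,r4

prologue: push r3 → mem[0xa1]=0x49, sp=0xa1
prologue: push r4 → mem[0xa0]=0x5a, sp=0xa0
body[0] mov  r3, #0x0b → r3=0x0b
body[1] mov  r4, r1 → r4=0x3b
body[2] mov  r0, r1 → r0=0x3b
body[3] mov  r3, r4 → r3=0x3b
epilogue: pop r4=0x5a, sp=0xa1
epilogue: pop r3=0x49, sp=0xa2
r0: caller-saved, written=True
r1: caller-saved, written=False
r2: callee-saved, written=False
r4: callee-saved, written=True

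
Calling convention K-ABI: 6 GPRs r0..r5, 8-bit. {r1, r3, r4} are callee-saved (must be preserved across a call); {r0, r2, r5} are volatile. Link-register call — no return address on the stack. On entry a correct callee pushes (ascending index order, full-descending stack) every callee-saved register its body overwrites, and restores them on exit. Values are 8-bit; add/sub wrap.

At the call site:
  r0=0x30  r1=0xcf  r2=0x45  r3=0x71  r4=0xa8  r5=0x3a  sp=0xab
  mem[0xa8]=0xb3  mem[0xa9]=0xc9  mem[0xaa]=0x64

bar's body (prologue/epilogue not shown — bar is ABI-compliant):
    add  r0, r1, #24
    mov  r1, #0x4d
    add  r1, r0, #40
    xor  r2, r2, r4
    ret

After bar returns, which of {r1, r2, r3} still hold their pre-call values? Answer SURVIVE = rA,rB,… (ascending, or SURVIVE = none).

prologue: push r1 → mem[0xaa]=0xcf, sp=0xaa
body[0] add  r0, r1, #24 → r0=0xe7
body[1] mov  r1, #0x4d → r1=0x4d
body[2] add  r1, r0, #40 → r1=0x0f
body[3] xor  r2, r2, r4 → r2=0xed
epilogue: pop r1=0xcf, sp=0xab
r1: callee-saved, written=True
r2: caller-saved, written=True
r3: callee-saved, written=False

SURVIVE = r1,r3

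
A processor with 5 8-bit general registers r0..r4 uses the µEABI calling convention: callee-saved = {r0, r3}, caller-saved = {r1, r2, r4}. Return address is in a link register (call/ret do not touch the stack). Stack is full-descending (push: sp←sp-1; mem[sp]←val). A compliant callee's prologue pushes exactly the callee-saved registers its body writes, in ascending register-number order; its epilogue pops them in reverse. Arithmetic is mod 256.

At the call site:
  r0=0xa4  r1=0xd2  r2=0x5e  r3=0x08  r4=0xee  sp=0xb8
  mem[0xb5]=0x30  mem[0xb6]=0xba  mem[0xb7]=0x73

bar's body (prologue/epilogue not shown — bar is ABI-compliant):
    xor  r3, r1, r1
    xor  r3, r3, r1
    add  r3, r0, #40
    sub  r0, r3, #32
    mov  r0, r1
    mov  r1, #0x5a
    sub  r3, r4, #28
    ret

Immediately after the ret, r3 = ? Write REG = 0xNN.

prologue: push r0 → mem[0xb7]=0xa4, sp=0xb7
prologue: push r3 → mem[0xb6]=0x08, sp=0xb6
body[0] xor  r3, r1, r1 → r3=0x00
body[1] xor  r3, r3, r1 → r3=0xd2
body[2] add  r3, r0, #40 → r3=0xcc
body[3] sub  r0, r3, #32 → r0=0xac
body[4] mov  r0, r1 → r0=0xd2
body[5] mov  r1, #0x5a → r1=0x5a
body[6] sub  r3, r4, #28 → r3=0xd2
epilogue: pop r3=0x08, sp=0xb7
epilogue: pop r0=0xa4, sp=0xb8
r3 is callee-saved → restored

REG = 0x08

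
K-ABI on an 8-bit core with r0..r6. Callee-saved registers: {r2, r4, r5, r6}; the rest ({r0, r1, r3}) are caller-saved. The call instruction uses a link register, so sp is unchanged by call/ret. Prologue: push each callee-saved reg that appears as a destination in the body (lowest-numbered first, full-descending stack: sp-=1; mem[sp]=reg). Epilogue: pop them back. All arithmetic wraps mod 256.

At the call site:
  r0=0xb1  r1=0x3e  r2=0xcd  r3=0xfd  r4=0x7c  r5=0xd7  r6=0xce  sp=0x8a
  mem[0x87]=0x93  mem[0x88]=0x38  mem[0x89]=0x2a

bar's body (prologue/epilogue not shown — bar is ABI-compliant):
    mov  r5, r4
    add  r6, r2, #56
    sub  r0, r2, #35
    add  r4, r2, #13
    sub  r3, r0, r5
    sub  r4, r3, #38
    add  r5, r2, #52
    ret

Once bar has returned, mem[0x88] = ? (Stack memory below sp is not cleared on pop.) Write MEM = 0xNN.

prologue: push r4 -> mem[0x89]=0x7c, sp=0x89
prologue: push r5 -> mem[0x88]=0xd7, sp=0x88
prologue: push r6 -> mem[0x87]=0xce, sp=0x87
body[0] mov  r5, r4 -> r5=0x7c
body[1] add  r6, r2, #56 -> r6=0x05
body[2] sub  r0, r2, #35 -> r0=0xaa
body[3] add  r4, r2, #13 -> r4=0xda
body[4] sub  r3, r0, r5 -> r3=0x2e
body[5] sub  r4, r3, #38 -> r4=0x08
body[6] add  r5, r2, #52 -> r5=0x01
epilogue: pop r6=0xce, sp=0x88
epilogue: pop r5=0xd7, sp=0x89
epilogue: pop r4=0x7c, sp=0x8a
prologue pushed ['r4', 'r5', 'r6'] at ['0x89', '0x88', '0x87']

MEM = 0xd7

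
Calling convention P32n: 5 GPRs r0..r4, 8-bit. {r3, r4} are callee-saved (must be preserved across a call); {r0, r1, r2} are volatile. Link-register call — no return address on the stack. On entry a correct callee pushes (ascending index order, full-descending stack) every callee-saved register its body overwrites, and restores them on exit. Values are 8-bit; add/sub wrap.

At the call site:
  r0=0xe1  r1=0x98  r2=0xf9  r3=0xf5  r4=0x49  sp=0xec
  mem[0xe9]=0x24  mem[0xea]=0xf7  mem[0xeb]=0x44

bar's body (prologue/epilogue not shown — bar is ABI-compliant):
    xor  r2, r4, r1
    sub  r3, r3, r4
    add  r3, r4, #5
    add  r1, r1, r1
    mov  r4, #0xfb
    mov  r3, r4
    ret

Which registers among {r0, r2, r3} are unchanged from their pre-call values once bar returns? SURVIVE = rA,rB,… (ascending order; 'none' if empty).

prologue: push r3 → mem[0xeb]=0xf5, sp=0xeb
prologue: push r4 → mem[0xea]=0x49, sp=0xea
body[0] xor  r2, r4, r1 → r2=0xd1
body[1] sub  r3, r3, r4 → r3=0xac
body[2] add  r3, r4, #5 → r3=0x4e
body[3] add  r1, r1, r1 → r1=0x30
body[4] mov  r4, #0xfb → r4=0xfb
body[5] mov  r3, r4 → r3=0xfb
epilogue: pop r4=0x49, sp=0xeb
epilogue: pop r3=0xf5, sp=0xec
r0: caller-saved, written=False
r2: caller-saved, written=True
r3: callee-saved, written=True

SURVIVE = r0,r3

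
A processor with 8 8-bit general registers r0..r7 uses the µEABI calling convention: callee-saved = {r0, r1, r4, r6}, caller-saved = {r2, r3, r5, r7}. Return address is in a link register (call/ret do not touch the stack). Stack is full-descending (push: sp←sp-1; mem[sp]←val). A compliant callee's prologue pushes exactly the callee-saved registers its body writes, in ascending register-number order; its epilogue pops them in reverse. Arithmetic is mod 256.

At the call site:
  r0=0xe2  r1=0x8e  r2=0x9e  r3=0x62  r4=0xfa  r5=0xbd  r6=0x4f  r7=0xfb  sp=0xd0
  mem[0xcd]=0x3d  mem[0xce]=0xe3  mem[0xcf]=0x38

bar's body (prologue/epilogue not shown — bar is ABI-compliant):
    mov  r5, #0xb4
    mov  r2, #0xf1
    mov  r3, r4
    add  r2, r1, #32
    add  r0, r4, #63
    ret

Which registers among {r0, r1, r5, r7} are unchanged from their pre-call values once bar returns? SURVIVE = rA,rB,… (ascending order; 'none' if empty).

SURVIVE = r0,r1,r7

prologue: push r0 -> mem[0xcf]=0xe2, sp=0xcf
body[0] mov  r5, #0xb4 -> r5=0xb4
body[1] mov  r2, #0xf1 -> r2=0xf1
body[2] mov  r3, r4 -> r3=0xfa
body[3] add  r2, r1, #32 -> r2=0xae
body[4] add  r0, r4, #63 -> r0=0x39
epilogue: pop r0=0xe2, sp=0xd0
r0: callee-saved, written=True
r1: callee-saved, written=False
r5: caller-saved, written=True
r7: caller-saved, written=False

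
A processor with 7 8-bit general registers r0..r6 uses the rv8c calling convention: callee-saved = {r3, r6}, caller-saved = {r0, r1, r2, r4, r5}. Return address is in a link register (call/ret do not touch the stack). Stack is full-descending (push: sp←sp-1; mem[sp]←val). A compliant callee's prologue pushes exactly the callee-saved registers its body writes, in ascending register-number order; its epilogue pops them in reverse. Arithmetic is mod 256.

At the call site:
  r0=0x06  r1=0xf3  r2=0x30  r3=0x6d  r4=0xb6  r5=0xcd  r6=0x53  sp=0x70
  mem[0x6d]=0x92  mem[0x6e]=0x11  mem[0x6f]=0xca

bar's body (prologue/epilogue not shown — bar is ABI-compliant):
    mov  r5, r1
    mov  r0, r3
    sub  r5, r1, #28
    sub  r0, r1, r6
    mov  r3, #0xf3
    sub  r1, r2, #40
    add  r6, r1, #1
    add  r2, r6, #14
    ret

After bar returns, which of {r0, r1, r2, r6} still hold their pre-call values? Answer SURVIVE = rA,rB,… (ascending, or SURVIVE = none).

prologue: push r3 -> mem[0x6f]=0x6d, sp=0x6f
prologue: push r6 -> mem[0x6e]=0x53, sp=0x6e
body[0] mov  r5, r1 -> r5=0xf3
body[1] mov  r0, r3 -> r0=0x6d
body[2] sub  r5, r1, #28 -> r5=0xd7
body[3] sub  r0, r1, r6 -> r0=0xa0
body[4] mov  r3, #0xf3 -> r3=0xf3
body[5] sub  r1, r2, #40 -> r1=0x08
body[6] add  r6, r1, #1 -> r6=0x09
body[7] add  r2, r6, #14 -> r2=0x17
epilogue: pop r6=0x53, sp=0x6f
epilogue: pop r3=0x6d, sp=0x70
r0: caller-saved, written=True
r1: caller-saved, written=True
r2: caller-saved, written=True
r6: callee-saved, written=True

SURVIVE = r6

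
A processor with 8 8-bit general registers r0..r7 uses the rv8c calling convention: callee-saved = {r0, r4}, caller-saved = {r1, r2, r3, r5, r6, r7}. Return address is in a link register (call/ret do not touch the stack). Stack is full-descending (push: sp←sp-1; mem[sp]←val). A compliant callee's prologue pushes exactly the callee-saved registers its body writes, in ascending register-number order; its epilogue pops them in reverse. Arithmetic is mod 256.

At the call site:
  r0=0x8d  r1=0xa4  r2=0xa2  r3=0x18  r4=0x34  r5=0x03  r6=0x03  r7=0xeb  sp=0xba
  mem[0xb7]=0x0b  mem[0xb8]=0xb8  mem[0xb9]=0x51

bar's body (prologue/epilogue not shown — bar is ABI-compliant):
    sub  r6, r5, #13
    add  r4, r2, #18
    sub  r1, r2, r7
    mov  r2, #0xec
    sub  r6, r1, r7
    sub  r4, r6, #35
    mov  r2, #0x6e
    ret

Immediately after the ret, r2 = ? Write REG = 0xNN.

REG = 0x6e

prologue: push r4 → mem[0xb9]=0x34, sp=0xb9
body[0] sub  r6, r5, #13 → r6=0xf6
body[1] add  r4, r2, #18 → r4=0xb4
body[2] sub  r1, r2, r7 → r1=0xb7
body[3] mov  r2, #0xec → r2=0xec
body[4] sub  r6, r1, r7 → r6=0xcc
body[5] sub  r4, r6, #35 → r4=0xa9
body[6] mov  r2, #0x6e → r2=0x6e
epilogue: pop r4=0x34, sp=0xba
r2 is caller-saved → body value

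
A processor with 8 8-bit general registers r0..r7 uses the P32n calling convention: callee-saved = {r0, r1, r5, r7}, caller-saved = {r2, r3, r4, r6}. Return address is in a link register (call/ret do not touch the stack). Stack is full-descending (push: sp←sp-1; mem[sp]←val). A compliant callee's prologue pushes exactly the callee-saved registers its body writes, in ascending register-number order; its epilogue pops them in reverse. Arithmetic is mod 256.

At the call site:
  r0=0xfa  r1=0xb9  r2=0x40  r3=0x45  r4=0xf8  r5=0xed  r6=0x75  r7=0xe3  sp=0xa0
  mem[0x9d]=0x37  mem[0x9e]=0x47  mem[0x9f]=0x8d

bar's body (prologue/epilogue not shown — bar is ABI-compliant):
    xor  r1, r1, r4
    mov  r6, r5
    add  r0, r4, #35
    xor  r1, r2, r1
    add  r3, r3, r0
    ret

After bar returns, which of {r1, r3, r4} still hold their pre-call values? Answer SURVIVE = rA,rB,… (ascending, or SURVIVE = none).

SURVIVE = r1,r4

prologue: push r0 → mem[0x9f]=0xfa, sp=0x9f
prologue: push r1 → mem[0x9e]=0xb9, sp=0x9e
body[0] xor  r1, r1, r4 → r1=0x41
body[1] mov  r6, r5 → r6=0xed
body[2] add  r0, r4, #35 → r0=0x1b
body[3] xor  r1, r2, r1 → r1=0x01
body[4] add  r3, r3, r0 → r3=0x60
epilogue: pop r1=0xb9, sp=0x9f
epilogue: pop r0=0xfa, sp=0xa0
r1: callee-saved, written=True
r3: caller-saved, written=True
r4: caller-saved, written=False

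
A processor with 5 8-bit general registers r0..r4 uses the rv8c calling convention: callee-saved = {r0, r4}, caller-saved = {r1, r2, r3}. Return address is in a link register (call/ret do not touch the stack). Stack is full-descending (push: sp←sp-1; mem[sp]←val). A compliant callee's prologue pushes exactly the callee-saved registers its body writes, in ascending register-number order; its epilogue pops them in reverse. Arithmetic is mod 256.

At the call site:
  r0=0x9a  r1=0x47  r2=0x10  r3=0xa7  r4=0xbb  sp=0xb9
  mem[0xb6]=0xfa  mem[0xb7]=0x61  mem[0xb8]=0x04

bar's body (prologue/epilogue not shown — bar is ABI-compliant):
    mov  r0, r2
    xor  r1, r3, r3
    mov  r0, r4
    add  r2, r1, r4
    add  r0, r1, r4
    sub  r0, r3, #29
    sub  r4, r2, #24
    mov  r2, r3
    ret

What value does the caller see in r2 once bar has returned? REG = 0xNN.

REG = 0xa7

prologue: push r0 → mem[0xb8]=0x9a, sp=0xb8
prologue: push r4 → mem[0xb7]=0xbb, sp=0xb7
body[0] mov  r0, r2 → r0=0x10
body[1] xor  r1, r3, r3 → r1=0x00
body[2] mov  r0, r4 → r0=0xbb
body[3] add  r2, r1, r4 → r2=0xbb
body[4] add  r0, r1, r4 → r0=0xbb
body[5] sub  r0, r3, #29 → r0=0x8a
body[6] sub  r4, r2, #24 → r4=0xa3
body[7] mov  r2, r3 → r2=0xa7
epilogue: pop r4=0xbb, sp=0xb8
epilogue: pop r0=0x9a, sp=0xb9
r2 is caller-saved → body value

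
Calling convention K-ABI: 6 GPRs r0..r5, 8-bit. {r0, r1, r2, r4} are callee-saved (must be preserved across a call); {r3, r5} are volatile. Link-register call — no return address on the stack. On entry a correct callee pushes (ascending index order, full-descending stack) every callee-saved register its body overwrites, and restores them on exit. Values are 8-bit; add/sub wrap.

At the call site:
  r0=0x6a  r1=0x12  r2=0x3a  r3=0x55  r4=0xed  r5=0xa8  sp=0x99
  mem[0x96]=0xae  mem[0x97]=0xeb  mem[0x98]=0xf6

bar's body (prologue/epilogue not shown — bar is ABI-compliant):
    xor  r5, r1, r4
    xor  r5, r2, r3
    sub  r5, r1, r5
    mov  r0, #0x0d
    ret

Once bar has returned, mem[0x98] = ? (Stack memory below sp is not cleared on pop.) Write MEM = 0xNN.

MEM = 0x6a

prologue: push r0 -> mem[0x98]=0x6a, sp=0x98
body[0] xor  r5, r1, r4 -> r5=0xff
body[1] xor  r5, r2, r3 -> r5=0x6f
body[2] sub  r5, r1, r5 -> r5=0xa3
body[3] mov  r0, #0x0d -> r0=0x0d
epilogue: pop r0=0x6a, sp=0x99
prologue pushed ['r0'] at ['0x98']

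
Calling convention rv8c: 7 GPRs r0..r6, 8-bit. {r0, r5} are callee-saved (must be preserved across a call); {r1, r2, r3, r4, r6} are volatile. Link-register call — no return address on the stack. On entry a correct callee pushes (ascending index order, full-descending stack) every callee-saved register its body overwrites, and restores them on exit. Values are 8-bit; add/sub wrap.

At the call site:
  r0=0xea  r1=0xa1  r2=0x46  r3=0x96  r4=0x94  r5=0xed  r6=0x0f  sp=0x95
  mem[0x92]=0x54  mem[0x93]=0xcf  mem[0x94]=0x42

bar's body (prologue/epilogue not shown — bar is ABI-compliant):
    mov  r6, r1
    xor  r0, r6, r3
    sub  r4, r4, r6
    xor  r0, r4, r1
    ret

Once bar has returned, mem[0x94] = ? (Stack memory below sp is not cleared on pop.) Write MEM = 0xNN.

prologue: push r0 → mem[0x94]=0xea, sp=0x94
body[0] mov  r6, r1 → r6=0xa1
body[1] xor  r0, r6, r3 → r0=0x37
body[2] sub  r4, r4, r6 → r4=0xf3
body[3] xor  r0, r4, r1 → r0=0x52
epilogue: pop r0=0xea, sp=0x95
prologue pushed ['r0'] at ['0x94']

MEM = 0xea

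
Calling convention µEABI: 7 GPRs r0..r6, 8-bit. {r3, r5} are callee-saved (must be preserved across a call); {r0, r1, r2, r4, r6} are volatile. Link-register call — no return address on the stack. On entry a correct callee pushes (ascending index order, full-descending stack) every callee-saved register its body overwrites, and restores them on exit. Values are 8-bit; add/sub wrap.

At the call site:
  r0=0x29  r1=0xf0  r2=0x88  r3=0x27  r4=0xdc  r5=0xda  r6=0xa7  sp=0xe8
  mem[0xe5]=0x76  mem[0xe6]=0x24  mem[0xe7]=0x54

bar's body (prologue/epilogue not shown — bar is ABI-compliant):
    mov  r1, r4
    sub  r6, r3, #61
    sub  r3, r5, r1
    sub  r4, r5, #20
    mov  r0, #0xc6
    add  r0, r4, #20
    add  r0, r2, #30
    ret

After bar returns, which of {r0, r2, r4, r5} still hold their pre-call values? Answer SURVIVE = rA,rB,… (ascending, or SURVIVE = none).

SURVIVE = r2,r5

prologue: push r3 → mem[0xe7]=0x27, sp=0xe7
body[0] mov  r1, r4 → r1=0xdc
body[1] sub  r6, r3, #61 → r6=0xea
body[2] sub  r3, r5, r1 → r3=0xfe
body[3] sub  r4, r5, #20 → r4=0xc6
body[4] mov  r0, #0xc6 → r0=0xc6
body[5] add  r0, r4, #20 → r0=0xda
body[6] add  r0, r2, #30 → r0=0xa6
epilogue: pop r3=0x27, sp=0xe8
r0: caller-saved, written=True
r2: caller-saved, written=False
r4: caller-saved, written=True
r5: callee-saved, written=False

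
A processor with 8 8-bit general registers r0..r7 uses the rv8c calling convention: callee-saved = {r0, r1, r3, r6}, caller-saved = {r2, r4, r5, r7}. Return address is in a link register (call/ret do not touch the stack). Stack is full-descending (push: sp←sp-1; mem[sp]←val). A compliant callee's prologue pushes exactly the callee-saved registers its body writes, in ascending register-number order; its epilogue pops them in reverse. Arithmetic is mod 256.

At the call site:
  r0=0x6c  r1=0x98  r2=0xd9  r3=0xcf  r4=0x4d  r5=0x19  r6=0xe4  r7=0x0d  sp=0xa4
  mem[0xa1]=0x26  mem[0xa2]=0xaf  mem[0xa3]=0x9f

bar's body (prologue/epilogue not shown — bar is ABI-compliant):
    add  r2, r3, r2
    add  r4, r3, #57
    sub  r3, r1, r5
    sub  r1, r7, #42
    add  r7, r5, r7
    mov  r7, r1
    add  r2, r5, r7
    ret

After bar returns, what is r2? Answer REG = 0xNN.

prologue: push r1 -> mem[0xa3]=0x98, sp=0xa3
prologue: push r3 -> mem[0xa2]=0xcf, sp=0xa2
body[0] add  r2, r3, r2 -> r2=0xa8
body[1] add  r4, r3, #57 -> r4=0x08
body[2] sub  r3, r1, r5 -> r3=0x7f
body[3] sub  r1, r7, #42 -> r1=0xe3
body[4] add  r7, r5, r7 -> r7=0x26
body[5] mov  r7, r1 -> r7=0xe3
body[6] add  r2, r5, r7 -> r2=0xfc
epilogue: pop r3=0xcf, sp=0xa3
epilogue: pop r1=0x98, sp=0xa4
r2 is caller-saved -> body value

REG = 0xfc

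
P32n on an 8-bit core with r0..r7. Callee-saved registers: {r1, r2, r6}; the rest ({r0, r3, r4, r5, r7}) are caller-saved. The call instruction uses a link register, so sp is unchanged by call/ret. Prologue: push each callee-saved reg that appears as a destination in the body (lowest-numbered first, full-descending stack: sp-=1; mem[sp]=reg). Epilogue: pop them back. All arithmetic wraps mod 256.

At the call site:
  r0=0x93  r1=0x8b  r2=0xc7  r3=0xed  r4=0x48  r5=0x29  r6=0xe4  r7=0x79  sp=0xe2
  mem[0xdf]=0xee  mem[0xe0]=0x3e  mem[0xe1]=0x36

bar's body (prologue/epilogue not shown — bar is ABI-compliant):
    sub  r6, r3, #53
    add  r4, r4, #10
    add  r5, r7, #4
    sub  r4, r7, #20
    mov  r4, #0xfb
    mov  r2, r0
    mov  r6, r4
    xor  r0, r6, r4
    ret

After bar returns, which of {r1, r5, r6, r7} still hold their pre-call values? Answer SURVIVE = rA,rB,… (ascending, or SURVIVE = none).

prologue: push r2 → mem[0xe1]=0xc7, sp=0xe1
prologue: push r6 → mem[0xe0]=0xe4, sp=0xe0
body[0] sub  r6, r3, #53 → r6=0xb8
body[1] add  r4, r4, #10 → r4=0x52
body[2] add  r5, r7, #4 → r5=0x7d
body[3] sub  r4, r7, #20 → r4=0x65
body[4] mov  r4, #0xfb → r4=0xfb
body[5] mov  r2, r0 → r2=0x93
body[6] mov  r6, r4 → r6=0xfb
body[7] xor  r0, r6, r4 → r0=0x00
epilogue: pop r6=0xe4, sp=0xe1
epilogue: pop r2=0xc7, sp=0xe2
r1: callee-saved, written=False
r5: caller-saved, written=True
r6: callee-saved, written=True
r7: caller-saved, written=False

SURVIVE = r1,r6,r7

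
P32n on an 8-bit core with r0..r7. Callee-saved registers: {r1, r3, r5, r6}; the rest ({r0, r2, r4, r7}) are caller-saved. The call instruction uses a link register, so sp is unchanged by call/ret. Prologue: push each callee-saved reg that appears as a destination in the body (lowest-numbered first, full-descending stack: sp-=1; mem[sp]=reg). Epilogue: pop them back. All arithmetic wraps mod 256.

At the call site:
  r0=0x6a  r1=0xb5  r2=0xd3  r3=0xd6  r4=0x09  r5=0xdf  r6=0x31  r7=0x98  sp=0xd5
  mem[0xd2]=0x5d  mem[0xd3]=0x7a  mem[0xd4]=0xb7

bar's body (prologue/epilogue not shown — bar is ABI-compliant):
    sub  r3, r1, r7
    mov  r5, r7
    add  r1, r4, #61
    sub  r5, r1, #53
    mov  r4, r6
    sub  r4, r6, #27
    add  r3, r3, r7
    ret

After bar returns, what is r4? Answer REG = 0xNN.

REG = 0x16

prologue: push r1 -> mem[0xd4]=0xb5, sp=0xd4
prologue: push r3 -> mem[0xd3]=0xd6, sp=0xd3
prologue: push r5 -> mem[0xd2]=0xdf, sp=0xd2
body[0] sub  r3, r1, r7 -> r3=0x1d
body[1] mov  r5, r7 -> r5=0x98
body[2] add  r1, r4, #61 -> r1=0x46
body[3] sub  r5, r1, #53 -> r5=0x11
body[4] mov  r4, r6 -> r4=0x31
body[5] sub  r4, r6, #27 -> r4=0x16
body[6] add  r3, r3, r7 -> r3=0xb5
epilogue: pop r5=0xdf, sp=0xd3
epilogue: pop r3=0xd6, sp=0xd4
epilogue: pop r1=0xb5, sp=0xd5
r4 is caller-saved -> body value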